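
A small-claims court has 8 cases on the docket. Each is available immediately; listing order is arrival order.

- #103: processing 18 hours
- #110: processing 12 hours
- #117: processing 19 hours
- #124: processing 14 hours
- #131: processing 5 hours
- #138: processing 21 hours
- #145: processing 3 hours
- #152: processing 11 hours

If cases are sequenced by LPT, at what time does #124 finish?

LPT (decreasing processing time): #138 #117 #103 #124 #110 #152 #131 #145.
#138: 0→21
#117: 21→40
#103: 40→58
#124: 58→72

72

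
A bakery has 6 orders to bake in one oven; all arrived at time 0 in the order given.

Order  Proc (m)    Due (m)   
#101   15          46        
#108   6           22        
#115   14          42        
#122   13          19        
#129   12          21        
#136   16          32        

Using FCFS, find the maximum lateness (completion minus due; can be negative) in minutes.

FIFO (arrival order): #101 #108 #115 #122 #129 #136.
#101: 0→15, due 46, lateness -31
#108: 15→21, due 22, lateness -1
#115: 21→35, due 42, lateness -7
#122: 35→48, due 19, lateness 29
#129: 48→60, due 21, lateness 39
#136: 60→76, due 32, lateness 44
Maximum = 44.

44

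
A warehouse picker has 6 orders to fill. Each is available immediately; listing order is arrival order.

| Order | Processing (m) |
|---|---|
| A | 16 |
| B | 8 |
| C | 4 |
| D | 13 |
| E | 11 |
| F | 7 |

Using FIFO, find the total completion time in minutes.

220

FIFO (arrival order): A B C D E F.
A: 0→16
B: 16→24
C: 24→28
D: 28→41
E: 41→52
F: 52→59
Sum = 16+24+28+41+52+59 = 220.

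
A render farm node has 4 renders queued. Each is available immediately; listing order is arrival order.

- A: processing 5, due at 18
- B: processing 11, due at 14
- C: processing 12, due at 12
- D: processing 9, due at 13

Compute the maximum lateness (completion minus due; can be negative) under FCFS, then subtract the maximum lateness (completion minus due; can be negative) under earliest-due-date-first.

FIFO (arrival order): A B C D.
A: 0→5, due 18, lateness -13
B: 5→16, due 14, lateness 2
C: 16→28, due 12, lateness 16
D: 28→37, due 13, lateness 24
Maximum = 24.
EDD (increasing due date): C D B A.
C: 0→12, due 12, lateness 0
D: 12→21, due 13, lateness 8
B: 21→32, due 14, lateness 18
A: 32→37, due 18, lateness 19
Maximum = 19.
Difference = 24 − 19 = 5.

5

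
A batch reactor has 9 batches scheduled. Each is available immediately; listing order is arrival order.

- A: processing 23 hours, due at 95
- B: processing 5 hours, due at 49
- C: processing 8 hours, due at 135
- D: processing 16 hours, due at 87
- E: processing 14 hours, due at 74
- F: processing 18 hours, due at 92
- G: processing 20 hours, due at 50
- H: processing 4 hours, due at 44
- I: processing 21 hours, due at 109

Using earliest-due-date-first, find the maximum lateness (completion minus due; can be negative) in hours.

12

EDD (increasing due date): H B G E D F A I C.
H: 0→4, due 44, lateness -40
B: 4→9, due 49, lateness -40
G: 9→29, due 50, lateness -21
E: 29→43, due 74, lateness -31
D: 43→59, due 87, lateness -28
F: 59→77, due 92, lateness -15
A: 77→100, due 95, lateness 5
I: 100→121, due 109, lateness 12
C: 121→129, due 135, lateness -6
Maximum = 12.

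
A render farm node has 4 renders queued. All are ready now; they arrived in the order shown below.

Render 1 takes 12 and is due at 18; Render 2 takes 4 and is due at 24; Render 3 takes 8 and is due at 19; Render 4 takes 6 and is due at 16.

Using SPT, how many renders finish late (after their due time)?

SPT (increasing processing time): Render 2 Render 4 Render 3 Render 1.
Render 2: 0→4, due 24, tardiness 0
Render 4: 4→10, due 16, tardiness 0
Render 3: 10→18, due 19, tardiness 0
Render 1: 18→30, due 18, tardiness 12
Late renders: 1.

1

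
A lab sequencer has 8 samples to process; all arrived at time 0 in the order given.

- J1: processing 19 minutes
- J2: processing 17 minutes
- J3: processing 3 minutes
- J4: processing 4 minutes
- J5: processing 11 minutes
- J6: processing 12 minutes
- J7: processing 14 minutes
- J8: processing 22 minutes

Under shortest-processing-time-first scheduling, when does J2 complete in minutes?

61

SPT (increasing processing time): J3 J4 J5 J6 J7 J2 J1 J8.
J3: 0→3
J4: 3→7
J5: 7→18
J6: 18→30
J7: 30→44
J2: 44→61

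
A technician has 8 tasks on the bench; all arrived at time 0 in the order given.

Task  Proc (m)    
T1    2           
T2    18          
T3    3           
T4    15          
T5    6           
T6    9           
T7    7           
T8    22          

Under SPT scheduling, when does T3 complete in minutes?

SPT (increasing processing time): T1 T3 T5 T7 T6 T4 T2 T8.
T1: 0→2
T3: 2→5

5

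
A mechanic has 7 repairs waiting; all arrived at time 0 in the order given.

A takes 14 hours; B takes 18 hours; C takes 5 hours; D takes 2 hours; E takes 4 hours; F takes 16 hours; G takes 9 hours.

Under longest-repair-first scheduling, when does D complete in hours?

LPT (decreasing processing time): B F A G C E D.
B: 0→18
F: 18→34
A: 34→48
G: 48→57
C: 57→62
E: 62→66
D: 66→68

68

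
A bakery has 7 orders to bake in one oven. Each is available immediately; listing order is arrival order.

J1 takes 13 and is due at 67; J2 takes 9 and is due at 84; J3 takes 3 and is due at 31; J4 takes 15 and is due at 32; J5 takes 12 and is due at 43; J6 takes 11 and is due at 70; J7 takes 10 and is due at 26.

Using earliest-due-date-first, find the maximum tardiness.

EDD (increasing due date): J7 J3 J4 J5 J1 J6 J2.
J7: 0→10, due 26, tardiness 0
J3: 10→13, due 31, tardiness 0
J4: 13→28, due 32, tardiness 0
J5: 28→40, due 43, tardiness 0
J1: 40→53, due 67, tardiness 0
J6: 53→64, due 70, tardiness 0
J2: 64→73, due 84, tardiness 0
Maximum = 0.

0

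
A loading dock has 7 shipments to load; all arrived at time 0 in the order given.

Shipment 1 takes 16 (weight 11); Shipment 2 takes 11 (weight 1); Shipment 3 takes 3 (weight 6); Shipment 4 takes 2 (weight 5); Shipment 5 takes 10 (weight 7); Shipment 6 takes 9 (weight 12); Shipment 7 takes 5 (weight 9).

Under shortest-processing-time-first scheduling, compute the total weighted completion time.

1217

SPT (increasing processing time): Shipment 4 Shipment 3 Shipment 7 Shipment 6 Shipment 5 Shipment 2 Shipment 1.
Shipment 4: finishes 2, weight 5, w·C = 10
Shipment 3: finishes 5, weight 6, w·C = 30
Shipment 7: finishes 10, weight 9, w·C = 90
Shipment 6: finishes 19, weight 12, w·C = 228
Shipment 5: finishes 29, weight 7, w·C = 203
Shipment 2: finishes 40, weight 1, w·C = 40
Shipment 1: finishes 56, weight 11, w·C = 616
Sum = 10+30+90+228+203+40+616 = 1217.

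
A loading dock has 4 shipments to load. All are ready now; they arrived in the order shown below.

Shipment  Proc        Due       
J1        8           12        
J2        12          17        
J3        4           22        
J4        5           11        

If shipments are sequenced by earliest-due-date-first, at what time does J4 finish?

EDD (increasing due date): J4 J1 J2 J3.
J4: 0→5

5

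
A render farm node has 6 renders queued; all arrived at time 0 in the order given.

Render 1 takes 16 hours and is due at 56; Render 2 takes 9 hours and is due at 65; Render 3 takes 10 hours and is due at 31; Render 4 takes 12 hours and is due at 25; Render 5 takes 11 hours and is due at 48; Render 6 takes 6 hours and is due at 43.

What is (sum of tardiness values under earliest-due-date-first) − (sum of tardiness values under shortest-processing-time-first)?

EDD (increasing due date): Render 4 Render 3 Render 6 Render 5 Render 1 Render 2.
Render 4: 0→12, due 25, tardiness 0
Render 3: 12→22, due 31, tardiness 0
Render 6: 22→28, due 43, tardiness 0
Render 5: 28→39, due 48, tardiness 0
Render 1: 39→55, due 56, tardiness 0
Render 2: 55→64, due 65, tardiness 0
Sum = 0+0+0+0+0+0 = 0.
SPT (increasing processing time): Render 6 Render 2 Render 3 Render 5 Render 4 Render 1.
Render 6: 0→6, due 43, tardiness 0
Render 2: 6→15, due 65, tardiness 0
Render 3: 15→25, due 31, tardiness 0
Render 5: 25→36, due 48, tardiness 0
Render 4: 36→48, due 25, tardiness 23
Render 1: 48→64, due 56, tardiness 8
Sum = 0+0+0+0+23+8 = 31.
Difference = 0 − 31 = -31.

-31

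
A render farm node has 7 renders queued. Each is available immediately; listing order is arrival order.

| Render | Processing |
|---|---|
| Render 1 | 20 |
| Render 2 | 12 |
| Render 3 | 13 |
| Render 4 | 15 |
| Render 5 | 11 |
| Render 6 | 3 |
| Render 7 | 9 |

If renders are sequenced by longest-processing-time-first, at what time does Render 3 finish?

48

LPT (decreasing processing time): Render 1 Render 4 Render 3 Render 2 Render 5 Render 7 Render 6.
Render 1: 0→20
Render 4: 20→35
Render 3: 35→48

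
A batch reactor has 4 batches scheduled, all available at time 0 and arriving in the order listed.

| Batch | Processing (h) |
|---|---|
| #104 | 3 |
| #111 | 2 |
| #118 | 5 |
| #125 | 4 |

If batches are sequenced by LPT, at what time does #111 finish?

14

LPT (decreasing processing time): #118 #125 #104 #111.
#118: 0→5
#125: 5→9
#104: 9→12
#111: 12→14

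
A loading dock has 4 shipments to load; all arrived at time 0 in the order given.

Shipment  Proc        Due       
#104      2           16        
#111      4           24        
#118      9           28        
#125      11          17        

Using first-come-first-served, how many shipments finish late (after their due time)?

FIFO (arrival order): #104 #111 #118 #125.
#104: 0→2, due 16, tardiness 0
#111: 2→6, due 24, tardiness 0
#118: 6→15, due 28, tardiness 0
#125: 15→26, due 17, tardiness 9
Late shipments: 1.

1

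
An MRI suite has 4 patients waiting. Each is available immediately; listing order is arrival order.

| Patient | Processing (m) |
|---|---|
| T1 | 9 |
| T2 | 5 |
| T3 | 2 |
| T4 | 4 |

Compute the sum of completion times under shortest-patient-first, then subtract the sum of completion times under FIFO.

SPT (increasing processing time): T3 T4 T2 T1.
T3: 0→2
T4: 2→6
T2: 6→11
T1: 11→20
Sum = 2+6+11+20 = 39.
FIFO (arrival order): T1 T2 T3 T4.
T1: 0→9
T2: 9→14
T3: 14→16
T4: 16→20
Sum = 9+14+16+20 = 59.
Difference = 39 − 59 = -20.

-20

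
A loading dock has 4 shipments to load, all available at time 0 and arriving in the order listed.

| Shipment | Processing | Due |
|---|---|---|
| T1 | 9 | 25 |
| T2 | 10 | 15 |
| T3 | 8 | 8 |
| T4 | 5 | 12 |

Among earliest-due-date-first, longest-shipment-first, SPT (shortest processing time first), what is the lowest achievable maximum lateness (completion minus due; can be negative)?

8

EDD (increasing due date): T3 T4 T2 T1.
T3: 0→8, due 8, lateness 0
T4: 8→13, due 12, lateness 1
T2: 13→23, due 15, lateness 8
T1: 23→32, due 25, lateness 7
Maximum = 8.
LPT (decreasing processing time): T2 T1 T3 T4.
T2: 0→10, due 15, lateness -5
T1: 10→19, due 25, lateness -6
T3: 19→27, due 8, lateness 19
T4: 27→32, due 12, lateness 20
Maximum = 20.
SPT (increasing processing time): T4 T3 T1 T2.
T4: 0→5, due 12, lateness -7
T3: 5→13, due 8, lateness 5
T1: 13→22, due 25, lateness -3
T2: 22→32, due 15, lateness 17
Maximum = 17.
EDD 8, LPT 20, SPT 17 → minimum 8.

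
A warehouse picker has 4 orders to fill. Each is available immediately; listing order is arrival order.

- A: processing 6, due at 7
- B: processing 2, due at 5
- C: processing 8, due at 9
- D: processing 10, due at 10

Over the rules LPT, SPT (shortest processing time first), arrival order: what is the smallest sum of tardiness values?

LPT (decreasing processing time): D C A B.
D: 0→10, due 10, tardiness 0
C: 10→18, due 9, tardiness 9
A: 18→24, due 7, tardiness 17
B: 24→26, due 5, tardiness 21
Sum = 0+9+17+21 = 47.
SPT (increasing processing time): B A C D.
B: 0→2, due 5, tardiness 0
A: 2→8, due 7, tardiness 1
C: 8→16, due 9, tardiness 7
D: 16→26, due 10, tardiness 16
Sum = 0+1+7+16 = 24.
FIFO (arrival order): A B C D.
A: 0→6, due 7, tardiness 0
B: 6→8, due 5, tardiness 3
C: 8→16, due 9, tardiness 7
D: 16→26, due 10, tardiness 16
Sum = 0+3+7+16 = 26.
LPT 47, SPT 24, FIFO 26 → minimum 24.

24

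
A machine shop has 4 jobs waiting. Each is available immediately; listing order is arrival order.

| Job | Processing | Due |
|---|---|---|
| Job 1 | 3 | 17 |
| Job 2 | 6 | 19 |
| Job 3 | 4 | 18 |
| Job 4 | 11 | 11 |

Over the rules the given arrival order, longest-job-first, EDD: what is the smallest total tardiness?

5

FIFO (arrival order): Job 1 Job 2 Job 3 Job 4.
Job 1: 0→3, due 17, tardiness 0
Job 2: 3→9, due 19, tardiness 0
Job 3: 9→13, due 18, tardiness 0
Job 4: 13→24, due 11, tardiness 13
Sum = 0+0+0+13 = 13.
LPT (decreasing processing time): Job 4 Job 2 Job 3 Job 1.
Job 4: 0→11, due 11, tardiness 0
Job 2: 11→17, due 19, tardiness 0
Job 3: 17→21, due 18, tardiness 3
Job 1: 21→24, due 17, tardiness 7
Sum = 0+0+3+7 = 10.
EDD (increasing due date): Job 4 Job 1 Job 3 Job 2.
Job 4: 0→11, due 11, tardiness 0
Job 1: 11→14, due 17, tardiness 0
Job 3: 14→18, due 18, tardiness 0
Job 2: 18→24, due 19, tardiness 5
Sum = 0+0+0+5 = 5.
FIFO 13, LPT 10, EDD 5 → minimum 5.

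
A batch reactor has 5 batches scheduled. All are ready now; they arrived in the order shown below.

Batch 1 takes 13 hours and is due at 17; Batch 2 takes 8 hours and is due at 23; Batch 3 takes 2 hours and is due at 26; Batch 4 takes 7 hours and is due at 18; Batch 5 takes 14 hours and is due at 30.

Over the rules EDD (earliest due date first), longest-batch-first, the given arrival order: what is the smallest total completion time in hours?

EDD (increasing due date): Batch 1 Batch 4 Batch 2 Batch 3 Batch 5.
Batch 1: 0→13
Batch 4: 13→20
Batch 2: 20→28
Batch 3: 28→30
Batch 5: 30→44
Sum = 13+20+28+30+44 = 135.
LPT (decreasing processing time): Batch 5 Batch 1 Batch 2 Batch 4 Batch 3.
Batch 5: 0→14
Batch 1: 14→27
Batch 2: 27→35
Batch 4: 35→42
Batch 3: 42→44
Sum = 14+27+35+42+44 = 162.
FIFO (arrival order): Batch 1 Batch 2 Batch 3 Batch 4 Batch 5.
Batch 1: 0→13
Batch 2: 13→21
Batch 3: 21→23
Batch 4: 23→30
Batch 5: 30→44
Sum = 13+21+23+30+44 = 131.
EDD 135, LPT 162, FIFO 131 → minimum 131.

131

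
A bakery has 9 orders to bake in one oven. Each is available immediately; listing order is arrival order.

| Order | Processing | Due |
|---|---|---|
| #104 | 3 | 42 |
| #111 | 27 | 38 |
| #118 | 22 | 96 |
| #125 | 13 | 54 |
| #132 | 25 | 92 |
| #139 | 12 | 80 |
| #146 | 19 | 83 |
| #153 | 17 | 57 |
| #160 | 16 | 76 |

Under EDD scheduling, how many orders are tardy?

EDD (increasing due date): #111 #104 #125 #153 #160 #139 #146 #132 #118.
#111: 0→27, due 38, tardiness 0
#104: 27→30, due 42, tardiness 0
#125: 30→43, due 54, tardiness 0
#153: 43→60, due 57, tardiness 3
#160: 60→76, due 76, tardiness 0
#139: 76→88, due 80, tardiness 8
#146: 88→107, due 83, tardiness 24
#132: 107→132, due 92, tardiness 40
#118: 132→154, due 96, tardiness 58
Late orders: 5.

5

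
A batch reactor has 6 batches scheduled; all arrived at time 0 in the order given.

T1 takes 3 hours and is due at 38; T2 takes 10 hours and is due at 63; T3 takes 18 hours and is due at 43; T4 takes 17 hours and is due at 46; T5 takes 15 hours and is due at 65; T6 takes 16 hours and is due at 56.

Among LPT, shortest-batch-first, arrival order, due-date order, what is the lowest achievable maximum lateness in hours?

LPT (decreasing processing time): T3 T4 T6 T5 T2 T1.
T3: 0→18, due 43, lateness -25
T4: 18→35, due 46, lateness -11
T6: 35→51, due 56, lateness -5
T5: 51→66, due 65, lateness 1
T2: 66→76, due 63, lateness 13
T1: 76→79, due 38, lateness 41
Maximum = 41.
SPT (increasing processing time): T1 T2 T5 T6 T4 T3.
T1: 0→3, due 38, lateness -35
T2: 3→13, due 63, lateness -50
T5: 13→28, due 65, lateness -37
T6: 28→44, due 56, lateness -12
T4: 44→61, due 46, lateness 15
T3: 61→79, due 43, lateness 36
Maximum = 36.
FIFO (arrival order): T1 T2 T3 T4 T5 T6.
T1: 0→3, due 38, lateness -35
T2: 3→13, due 63, lateness -50
T3: 13→31, due 43, lateness -12
T4: 31→48, due 46, lateness 2
T5: 48→63, due 65, lateness -2
T6: 63→79, due 56, lateness 23
Maximum = 23.
EDD (increasing due date): T1 T3 T4 T6 T2 T5.
T1: 0→3, due 38, lateness -35
T3: 3→21, due 43, lateness -22
T4: 21→38, due 46, lateness -8
T6: 38→54, due 56, lateness -2
T2: 54→64, due 63, lateness 1
T5: 64→79, due 65, lateness 14
Maximum = 14.
LPT 41, SPT 36, FIFO 23, EDD 14 → minimum 14.

14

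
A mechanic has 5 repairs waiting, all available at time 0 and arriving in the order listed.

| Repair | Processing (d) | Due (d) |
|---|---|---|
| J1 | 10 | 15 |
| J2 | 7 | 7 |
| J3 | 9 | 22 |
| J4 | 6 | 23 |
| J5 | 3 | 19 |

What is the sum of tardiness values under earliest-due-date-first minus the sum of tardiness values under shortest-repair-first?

-10

EDD (increasing due date): J2 J1 J5 J3 J4.
J2: 0→7, due 7, tardiness 0
J1: 7→17, due 15, tardiness 2
J5: 17→20, due 19, tardiness 1
J3: 20→29, due 22, tardiness 7
J4: 29→35, due 23, tardiness 12
Sum = 0+2+1+7+12 = 22.
SPT (increasing processing time): J5 J4 J2 J3 J1.
J5: 0→3, due 19, tardiness 0
J4: 3→9, due 23, tardiness 0
J2: 9→16, due 7, tardiness 9
J3: 16→25, due 22, tardiness 3
J1: 25→35, due 15, tardiness 20
Sum = 0+0+9+3+20 = 32.
Difference = 22 − 32 = -10.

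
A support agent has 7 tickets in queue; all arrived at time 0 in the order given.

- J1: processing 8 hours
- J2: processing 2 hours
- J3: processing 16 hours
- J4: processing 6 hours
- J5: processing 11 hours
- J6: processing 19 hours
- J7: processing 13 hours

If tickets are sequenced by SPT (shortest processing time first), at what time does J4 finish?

SPT (increasing processing time): J2 J4 J1 J5 J7 J3 J6.
J2: 0→2
J4: 2→8

8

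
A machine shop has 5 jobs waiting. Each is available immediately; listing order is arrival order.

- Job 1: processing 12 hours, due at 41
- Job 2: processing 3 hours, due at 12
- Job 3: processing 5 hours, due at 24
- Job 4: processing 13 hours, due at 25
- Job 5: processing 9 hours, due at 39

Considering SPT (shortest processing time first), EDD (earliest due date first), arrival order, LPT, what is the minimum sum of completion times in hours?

SPT (increasing processing time): Job 2 Job 3 Job 5 Job 1 Job 4.
Job 2: 0→3
Job 3: 3→8
Job 5: 8→17
Job 1: 17→29
Job 4: 29→42
Sum = 3+8+17+29+42 = 99.
EDD (increasing due date): Job 2 Job 3 Job 4 Job 5 Job 1.
Job 2: 0→3
Job 3: 3→8
Job 4: 8→21
Job 5: 21→30
Job 1: 30→42
Sum = 3+8+21+30+42 = 104.
FIFO (arrival order): Job 1 Job 2 Job 3 Job 4 Job 5.
Job 1: 0→12
Job 2: 12→15
Job 3: 15→20
Job 4: 20→33
Job 5: 33→42
Sum = 12+15+20+33+42 = 122.
LPT (decreasing processing time): Job 4 Job 1 Job 5 Job 3 Job 2.
Job 4: 0→13
Job 1: 13→25
Job 5: 25→34
Job 3: 34→39
Job 2: 39→42
Sum = 13+25+34+39+42 = 153.
SPT 99, EDD 104, FIFO 122, LPT 153 → minimum 99.

99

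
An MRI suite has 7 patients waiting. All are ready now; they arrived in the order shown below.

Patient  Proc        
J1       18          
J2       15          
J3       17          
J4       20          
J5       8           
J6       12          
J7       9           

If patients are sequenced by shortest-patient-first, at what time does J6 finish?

29

SPT (increasing processing time): J5 J7 J6 J2 J3 J1 J4.
J5: 0→8
J7: 8→17
J6: 17→29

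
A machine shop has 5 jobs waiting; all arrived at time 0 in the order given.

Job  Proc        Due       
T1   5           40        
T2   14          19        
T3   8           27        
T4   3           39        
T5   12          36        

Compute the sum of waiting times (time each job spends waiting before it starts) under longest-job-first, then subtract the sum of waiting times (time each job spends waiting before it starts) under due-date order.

LPT (decreasing processing time): T2 T5 T3 T1 T4.
T2: waits 0, runs 0→14
T5: waits 14, runs 14→26
T3: waits 26, runs 26→34
T1: waits 34, runs 34→39
T4: waits 39, runs 39→42
Sum = 0+14+26+34+39 = 113.
EDD (increasing due date): T2 T3 T5 T4 T1.
T2: waits 0, runs 0→14
T3: waits 14, runs 14→22
T5: waits 22, runs 22→34
T4: waits 34, runs 34→37
T1: waits 37, runs 37→42
Sum = 0+14+22+34+37 = 107.
Difference = 113 − 107 = 6.

6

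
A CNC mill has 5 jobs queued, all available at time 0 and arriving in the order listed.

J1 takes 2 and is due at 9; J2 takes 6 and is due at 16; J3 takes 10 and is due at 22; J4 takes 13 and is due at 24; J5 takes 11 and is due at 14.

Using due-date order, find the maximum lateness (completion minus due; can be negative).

EDD (increasing due date): J1 J5 J2 J3 J4.
J1: 0→2, due 9, lateness -7
J5: 2→13, due 14, lateness -1
J2: 13→19, due 16, lateness 3
J3: 19→29, due 22, lateness 7
J4: 29→42, due 24, lateness 18
Maximum = 18.

18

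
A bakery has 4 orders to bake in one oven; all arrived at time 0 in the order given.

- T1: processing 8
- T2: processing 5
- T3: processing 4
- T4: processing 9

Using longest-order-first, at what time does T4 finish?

9

LPT (decreasing processing time): T4 T1 T2 T3.
T4: 0→9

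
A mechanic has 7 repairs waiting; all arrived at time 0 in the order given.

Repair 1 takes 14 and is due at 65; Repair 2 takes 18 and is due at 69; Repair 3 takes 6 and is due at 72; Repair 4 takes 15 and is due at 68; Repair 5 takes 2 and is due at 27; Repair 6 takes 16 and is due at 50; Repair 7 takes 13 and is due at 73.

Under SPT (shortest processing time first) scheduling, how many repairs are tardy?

SPT (increasing processing time): Repair 5 Repair 3 Repair 7 Repair 1 Repair 4 Repair 6 Repair 2.
Repair 5: 0→2, due 27, tardiness 0
Repair 3: 2→8, due 72, tardiness 0
Repair 7: 8→21, due 73, tardiness 0
Repair 1: 21→35, due 65, tardiness 0
Repair 4: 35→50, due 68, tardiness 0
Repair 6: 50→66, due 50, tardiness 16
Repair 2: 66→84, due 69, tardiness 15
Late repairs: 2.

2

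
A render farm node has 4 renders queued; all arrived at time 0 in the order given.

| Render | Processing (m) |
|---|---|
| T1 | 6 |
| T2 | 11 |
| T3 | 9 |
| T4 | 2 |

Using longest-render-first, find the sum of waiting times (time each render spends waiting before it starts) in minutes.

57

LPT (decreasing processing time): T2 T3 T1 T4.
T2: waits 0, runs 0→11
T3: waits 11, runs 11→20
T1: waits 20, runs 20→26
T4: waits 26, runs 26→28
Sum = 0+11+20+26 = 57.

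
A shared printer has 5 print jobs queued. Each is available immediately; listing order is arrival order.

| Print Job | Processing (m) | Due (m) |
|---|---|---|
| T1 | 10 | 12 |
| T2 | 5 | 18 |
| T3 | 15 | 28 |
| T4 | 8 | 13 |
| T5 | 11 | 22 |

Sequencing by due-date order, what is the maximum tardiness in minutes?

21

EDD (increasing due date): T1 T4 T2 T5 T3.
T1: 0→10, due 12, tardiness 0
T4: 10→18, due 13, tardiness 5
T2: 18→23, due 18, tardiness 5
T5: 23→34, due 22, tardiness 12
T3: 34→49, due 28, tardiness 21
Maximum = 21.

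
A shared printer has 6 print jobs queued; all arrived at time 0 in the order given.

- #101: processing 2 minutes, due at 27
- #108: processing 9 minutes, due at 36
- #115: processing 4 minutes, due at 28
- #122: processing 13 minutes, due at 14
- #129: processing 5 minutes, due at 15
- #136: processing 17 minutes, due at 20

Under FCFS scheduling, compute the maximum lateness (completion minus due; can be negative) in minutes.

30

FIFO (arrival order): #101 #108 #115 #122 #129 #136.
#101: 0→2, due 27, lateness -25
#108: 2→11, due 36, lateness -25
#115: 11→15, due 28, lateness -13
#122: 15→28, due 14, lateness 14
#129: 28→33, due 15, lateness 18
#136: 33→50, due 20, lateness 30
Maximum = 30.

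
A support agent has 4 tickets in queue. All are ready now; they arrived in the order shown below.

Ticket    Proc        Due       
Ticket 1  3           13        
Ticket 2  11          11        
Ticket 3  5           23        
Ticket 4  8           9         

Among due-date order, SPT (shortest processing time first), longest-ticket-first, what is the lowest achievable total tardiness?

21

EDD (increasing due date): Ticket 4 Ticket 2 Ticket 1 Ticket 3.
Ticket 4: 0→8, due 9, tardiness 0
Ticket 2: 8→19, due 11, tardiness 8
Ticket 1: 19→22, due 13, tardiness 9
Ticket 3: 22→27, due 23, tardiness 4
Sum = 0+8+9+4 = 21.
SPT (increasing processing time): Ticket 1 Ticket 3 Ticket 4 Ticket 2.
Ticket 1: 0→3, due 13, tardiness 0
Ticket 3: 3→8, due 23, tardiness 0
Ticket 4: 8→16, due 9, tardiness 7
Ticket 2: 16→27, due 11, tardiness 16
Sum = 0+0+7+16 = 23.
LPT (decreasing processing time): Ticket 2 Ticket 4 Ticket 3 Ticket 1.
Ticket 2: 0→11, due 11, tardiness 0
Ticket 4: 11→19, due 9, tardiness 10
Ticket 3: 19→24, due 23, tardiness 1
Ticket 1: 24→27, due 13, tardiness 14
Sum = 0+10+1+14 = 25.
EDD 21, SPT 23, LPT 25 → minimum 21.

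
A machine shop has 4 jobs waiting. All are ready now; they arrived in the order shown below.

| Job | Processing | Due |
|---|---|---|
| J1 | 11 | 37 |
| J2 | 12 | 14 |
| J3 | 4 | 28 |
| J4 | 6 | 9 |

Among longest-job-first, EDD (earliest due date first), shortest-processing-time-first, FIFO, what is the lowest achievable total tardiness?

LPT (decreasing processing time): J2 J1 J4 J3.
J2: 0→12, due 14, tardiness 0
J1: 12→23, due 37, tardiness 0
J4: 23→29, due 9, tardiness 20
J3: 29→33, due 28, tardiness 5
Sum = 0+0+20+5 = 25.
EDD (increasing due date): J4 J2 J3 J1.
J4: 0→6, due 9, tardiness 0
J2: 6→18, due 14, tardiness 4
J3: 18→22, due 28, tardiness 0
J1: 22→33, due 37, tardiness 0
Sum = 0+4+0+0 = 4.
SPT (increasing processing time): J3 J4 J1 J2.
J3: 0→4, due 28, tardiness 0
J4: 4→10, due 9, tardiness 1
J1: 10→21, due 37, tardiness 0
J2: 21→33, due 14, tardiness 19
Sum = 0+1+0+19 = 20.
FIFO (arrival order): J1 J2 J3 J4.
J1: 0→11, due 37, tardiness 0
J2: 11→23, due 14, tardiness 9
J3: 23→27, due 28, tardiness 0
J4: 27→33, due 9, tardiness 24
Sum = 0+9+0+24 = 33.
LPT 25, EDD 4, SPT 20, FIFO 33 → minimum 4.

4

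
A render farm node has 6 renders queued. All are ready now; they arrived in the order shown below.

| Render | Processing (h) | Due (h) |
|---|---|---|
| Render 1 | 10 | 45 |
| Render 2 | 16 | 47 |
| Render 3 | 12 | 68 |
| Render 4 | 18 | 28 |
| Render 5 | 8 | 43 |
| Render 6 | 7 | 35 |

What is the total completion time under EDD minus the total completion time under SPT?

41

EDD (increasing due date): Render 4 Render 6 Render 5 Render 1 Render 2 Render 3.
Render 4: 0→18
Render 6: 18→25
Render 5: 25→33
Render 1: 33→43
Render 2: 43→59
Render 3: 59→71
Sum = 18+25+33+43+59+71 = 249.
SPT (increasing processing time): Render 6 Render 5 Render 1 Render 3 Render 2 Render 4.
Render 6: 0→7
Render 5: 7→15
Render 1: 15→25
Render 3: 25→37
Render 2: 37→53
Render 4: 53→71
Sum = 7+15+25+37+53+71 = 208.
Difference = 249 − 208 = 41.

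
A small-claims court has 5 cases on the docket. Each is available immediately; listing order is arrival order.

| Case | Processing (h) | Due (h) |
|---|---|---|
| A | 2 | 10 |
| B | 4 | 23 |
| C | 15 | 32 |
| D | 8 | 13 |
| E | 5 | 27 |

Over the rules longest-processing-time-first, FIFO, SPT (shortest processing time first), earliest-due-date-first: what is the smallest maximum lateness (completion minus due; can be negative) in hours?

LPT (decreasing processing time): C D E B A.
C: 0→15, due 32, lateness -17
D: 15→23, due 13, lateness 10
E: 23→28, due 27, lateness 1
B: 28→32, due 23, lateness 9
A: 32→34, due 10, lateness 24
Maximum = 24.
FIFO (arrival order): A B C D E.
A: 0→2, due 10, lateness -8
B: 2→6, due 23, lateness -17
C: 6→21, due 32, lateness -11
D: 21→29, due 13, lateness 16
E: 29→34, due 27, lateness 7
Maximum = 16.
SPT (increasing processing time): A B E D C.
A: 0→2, due 10, lateness -8
B: 2→6, due 23, lateness -17
E: 6→11, due 27, lateness -16
D: 11→19, due 13, lateness 6
C: 19→34, due 32, lateness 2
Maximum = 6.
EDD (increasing due date): A D B E C.
A: 0→2, due 10, lateness -8
D: 2→10, due 13, lateness -3
B: 10→14, due 23, lateness -9
E: 14→19, due 27, lateness -8
C: 19→34, due 32, lateness 2
Maximum = 2.
LPT 24, FIFO 16, SPT 6, EDD 2 → minimum 2.

2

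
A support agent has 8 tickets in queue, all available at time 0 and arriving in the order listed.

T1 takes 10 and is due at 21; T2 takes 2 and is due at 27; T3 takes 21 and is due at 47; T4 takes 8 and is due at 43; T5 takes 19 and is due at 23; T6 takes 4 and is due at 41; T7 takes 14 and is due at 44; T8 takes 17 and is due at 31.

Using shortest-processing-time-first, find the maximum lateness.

SPT (increasing processing time): T2 T6 T4 T1 T7 T8 T5 T3.
T2: 0→2, due 27, lateness -25
T6: 2→6, due 41, lateness -35
T4: 6→14, due 43, lateness -29
T1: 14→24, due 21, lateness 3
T7: 24→38, due 44, lateness -6
T8: 38→55, due 31, lateness 24
T5: 55→74, due 23, lateness 51
T3: 74→95, due 47, lateness 48
Maximum = 51.

51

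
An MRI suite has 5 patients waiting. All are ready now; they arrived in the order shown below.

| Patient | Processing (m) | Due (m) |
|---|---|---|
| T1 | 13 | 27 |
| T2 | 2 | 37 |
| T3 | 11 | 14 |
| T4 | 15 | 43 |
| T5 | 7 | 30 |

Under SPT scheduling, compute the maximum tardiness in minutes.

6

SPT (increasing processing time): T2 T5 T3 T1 T4.
T2: 0→2, due 37, tardiness 0
T5: 2→9, due 30, tardiness 0
T3: 9→20, due 14, tardiness 6
T1: 20→33, due 27, tardiness 6
T4: 33→48, due 43, tardiness 5
Maximum = 6.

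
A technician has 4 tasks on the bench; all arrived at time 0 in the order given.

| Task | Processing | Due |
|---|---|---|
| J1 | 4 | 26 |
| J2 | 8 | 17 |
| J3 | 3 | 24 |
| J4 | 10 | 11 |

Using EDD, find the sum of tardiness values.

EDD (increasing due date): J4 J2 J3 J1.
J4: 0→10, due 11, tardiness 0
J2: 10→18, due 17, tardiness 1
J3: 18→21, due 24, tardiness 0
J1: 21→25, due 26, tardiness 0
Sum = 0+1+0+0 = 1.

1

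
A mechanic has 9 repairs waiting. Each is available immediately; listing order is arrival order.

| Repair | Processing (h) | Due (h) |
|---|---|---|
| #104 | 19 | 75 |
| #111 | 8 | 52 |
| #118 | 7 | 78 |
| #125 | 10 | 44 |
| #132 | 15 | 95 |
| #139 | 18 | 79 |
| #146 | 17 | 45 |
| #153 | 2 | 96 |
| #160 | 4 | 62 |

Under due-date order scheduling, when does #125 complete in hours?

EDD (increasing due date): #125 #146 #111 #160 #104 #118 #139 #132 #153.
#125: 0→10

10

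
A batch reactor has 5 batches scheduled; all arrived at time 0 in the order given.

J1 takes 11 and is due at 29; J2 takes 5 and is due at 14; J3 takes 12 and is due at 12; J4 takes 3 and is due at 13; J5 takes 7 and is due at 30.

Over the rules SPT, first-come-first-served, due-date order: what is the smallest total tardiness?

SPT (increasing processing time): J4 J2 J5 J1 J3.
J4: 0→3, due 13, tardiness 0
J2: 3→8, due 14, tardiness 0
J5: 8→15, due 30, tardiness 0
J1: 15→26, due 29, tardiness 0
J3: 26→38, due 12, tardiness 26
Sum = 0+0+0+0+26 = 26.
FIFO (arrival order): J1 J2 J3 J4 J5.
J1: 0→11, due 29, tardiness 0
J2: 11→16, due 14, tardiness 2
J3: 16→28, due 12, tardiness 16
J4: 28→31, due 13, tardiness 18
J5: 31→38, due 30, tardiness 8
Sum = 0+2+16+18+8 = 44.
EDD (increasing due date): J3 J4 J2 J1 J5.
J3: 0→12, due 12, tardiness 0
J4: 12→15, due 13, tardiness 2
J2: 15→20, due 14, tardiness 6
J1: 20→31, due 29, tardiness 2
J5: 31→38, due 30, tardiness 8
Sum = 0+2+6+2+8 = 18.
SPT 26, FIFO 44, EDD 18 → minimum 18.

18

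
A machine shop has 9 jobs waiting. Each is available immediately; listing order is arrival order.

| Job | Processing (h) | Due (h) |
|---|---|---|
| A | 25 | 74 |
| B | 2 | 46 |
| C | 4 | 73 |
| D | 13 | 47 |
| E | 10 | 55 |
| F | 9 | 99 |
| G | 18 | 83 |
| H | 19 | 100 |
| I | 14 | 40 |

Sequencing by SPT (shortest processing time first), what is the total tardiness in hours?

SPT (increasing processing time): B C F E D I G H A.
B: 0→2, due 46, tardiness 0
C: 2→6, due 73, tardiness 0
F: 6→15, due 99, tardiness 0
E: 15→25, due 55, tardiness 0
D: 25→38, due 47, tardiness 0
I: 38→52, due 40, tardiness 12
G: 52→70, due 83, tardiness 0
H: 70→89, due 100, tardiness 0
A: 89→114, due 74, tardiness 40
Sum = 0+0+0+0+0+12+0+0+40 = 52.

52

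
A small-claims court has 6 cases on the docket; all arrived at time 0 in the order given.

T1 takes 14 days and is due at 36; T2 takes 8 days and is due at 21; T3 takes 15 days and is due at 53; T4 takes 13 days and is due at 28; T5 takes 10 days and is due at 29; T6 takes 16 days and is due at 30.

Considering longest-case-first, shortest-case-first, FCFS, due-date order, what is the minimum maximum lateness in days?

LPT (decreasing processing time): T6 T3 T1 T4 T5 T2.
T6: 0→16, due 30, lateness -14
T3: 16→31, due 53, lateness -22
T1: 31→45, due 36, lateness 9
T4: 45→58, due 28, lateness 30
T5: 58→68, due 29, lateness 39
T2: 68→76, due 21, lateness 55
Maximum = 55.
SPT (increasing processing time): T2 T5 T4 T1 T3 T6.
T2: 0→8, due 21, lateness -13
T5: 8→18, due 29, lateness -11
T4: 18→31, due 28, lateness 3
T1: 31→45, due 36, lateness 9
T3: 45→60, due 53, lateness 7
T6: 60→76, due 30, lateness 46
Maximum = 46.
FIFO (arrival order): T1 T2 T3 T4 T5 T6.
T1: 0→14, due 36, lateness -22
T2: 14→22, due 21, lateness 1
T3: 22→37, due 53, lateness -16
T4: 37→50, due 28, lateness 22
T5: 50→60, due 29, lateness 31
T6: 60→76, due 30, lateness 46
Maximum = 46.
EDD (increasing due date): T2 T4 T5 T6 T1 T3.
T2: 0→8, due 21, lateness -13
T4: 8→21, due 28, lateness -7
T5: 21→31, due 29, lateness 2
T6: 31→47, due 30, lateness 17
T1: 47→61, due 36, lateness 25
T3: 61→76, due 53, lateness 23
Maximum = 25.
LPT 55, SPT 46, FIFO 46, EDD 25 → minimum 25.

25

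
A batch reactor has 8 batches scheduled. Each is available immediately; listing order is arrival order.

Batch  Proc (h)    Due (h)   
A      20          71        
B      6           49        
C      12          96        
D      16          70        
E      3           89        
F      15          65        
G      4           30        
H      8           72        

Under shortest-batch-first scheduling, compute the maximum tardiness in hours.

SPT (increasing processing time): E G B H C F D A.
E: 0→3, due 89, tardiness 0
G: 3→7, due 30, tardiness 0
B: 7→13, due 49, tardiness 0
H: 13→21, due 72, tardiness 0
C: 21→33, due 96, tardiness 0
F: 33→48, due 65, tardiness 0
D: 48→64, due 70, tardiness 0
A: 64→84, due 71, tardiness 13
Maximum = 13.

13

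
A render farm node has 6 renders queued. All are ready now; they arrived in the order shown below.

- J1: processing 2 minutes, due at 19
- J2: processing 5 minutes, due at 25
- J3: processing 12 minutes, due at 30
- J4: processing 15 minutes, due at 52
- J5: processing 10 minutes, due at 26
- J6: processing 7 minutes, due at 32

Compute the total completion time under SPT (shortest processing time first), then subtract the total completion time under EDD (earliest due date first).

-8

SPT (increasing processing time): J1 J2 J6 J5 J3 J4.
J1: 0→2
J2: 2→7
J6: 7→14
J5: 14→24
J3: 24→36
J4: 36→51
Sum = 2+7+14+24+36+51 = 134.
EDD (increasing due date): J1 J2 J5 J3 J6 J4.
J1: 0→2
J2: 2→7
J5: 7→17
J3: 17→29
J6: 29→36
J4: 36→51
Sum = 2+7+17+29+36+51 = 142.
Difference = 134 − 142 = -8.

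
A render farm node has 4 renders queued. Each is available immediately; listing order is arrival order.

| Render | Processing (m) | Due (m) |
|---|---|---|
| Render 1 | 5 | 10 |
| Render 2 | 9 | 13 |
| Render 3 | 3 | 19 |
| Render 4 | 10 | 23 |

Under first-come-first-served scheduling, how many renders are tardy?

2

FIFO (arrival order): Render 1 Render 2 Render 3 Render 4.
Render 1: 0→5, due 10, tardiness 0
Render 2: 5→14, due 13, tardiness 1
Render 3: 14→17, due 19, tardiness 0
Render 4: 17→27, due 23, tardiness 4
Late renders: 2.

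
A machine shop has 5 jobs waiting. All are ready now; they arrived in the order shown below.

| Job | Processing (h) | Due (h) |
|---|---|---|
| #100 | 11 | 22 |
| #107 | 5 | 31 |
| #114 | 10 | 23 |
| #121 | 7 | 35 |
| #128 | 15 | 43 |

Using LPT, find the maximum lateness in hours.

17

LPT (decreasing processing time): #128 #100 #114 #121 #107.
#128: 0→15, due 43, lateness -28
#100: 15→26, due 22, lateness 4
#114: 26→36, due 23, lateness 13
#121: 36→43, due 35, lateness 8
#107: 43→48, due 31, lateness 17
Maximum = 17.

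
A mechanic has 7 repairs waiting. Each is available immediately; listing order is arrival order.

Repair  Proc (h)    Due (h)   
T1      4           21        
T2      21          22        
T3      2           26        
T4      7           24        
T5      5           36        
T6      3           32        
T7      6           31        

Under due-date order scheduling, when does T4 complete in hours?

32

EDD (increasing due date): T1 T2 T4 T3 T7 T6 T5.
T1: 0→4
T2: 4→25
T4: 25→32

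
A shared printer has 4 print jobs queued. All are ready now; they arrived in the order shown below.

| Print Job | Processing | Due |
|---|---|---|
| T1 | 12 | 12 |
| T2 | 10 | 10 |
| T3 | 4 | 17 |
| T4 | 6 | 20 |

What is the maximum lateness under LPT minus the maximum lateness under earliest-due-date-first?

3

LPT (decreasing processing time): T1 T2 T4 T3.
T1: 0→12, due 12, lateness 0
T2: 12→22, due 10, lateness 12
T4: 22→28, due 20, lateness 8
T3: 28→32, due 17, lateness 15
Maximum = 15.
EDD (increasing due date): T2 T1 T3 T4.
T2: 0→10, due 10, lateness 0
T1: 10→22, due 12, lateness 10
T3: 22→26, due 17, lateness 9
T4: 26→32, due 20, lateness 12
Maximum = 12.
Difference = 15 − 12 = 3.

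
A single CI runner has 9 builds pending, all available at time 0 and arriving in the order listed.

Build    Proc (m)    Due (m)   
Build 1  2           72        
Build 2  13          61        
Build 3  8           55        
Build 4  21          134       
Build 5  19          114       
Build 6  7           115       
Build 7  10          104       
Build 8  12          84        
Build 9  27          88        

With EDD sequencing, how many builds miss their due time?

0

EDD (increasing due date): Build 3 Build 2 Build 1 Build 8 Build 9 Build 7 Build 5 Build 6 Build 4.
Build 3: 0→8, due 55, tardiness 0
Build 2: 8→21, due 61, tardiness 0
Build 1: 21→23, due 72, tardiness 0
Build 8: 23→35, due 84, tardiness 0
Build 9: 35→62, due 88, tardiness 0
Build 7: 62→72, due 104, tardiness 0
Build 5: 72→91, due 114, tardiness 0
Build 6: 91→98, due 115, tardiness 0
Build 4: 98→119, due 134, tardiness 0
Late builds: 0.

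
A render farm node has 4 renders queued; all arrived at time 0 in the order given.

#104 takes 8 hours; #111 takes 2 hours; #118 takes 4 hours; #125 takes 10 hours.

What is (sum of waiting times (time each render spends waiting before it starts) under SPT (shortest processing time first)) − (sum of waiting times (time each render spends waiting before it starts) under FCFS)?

SPT (increasing processing time): #111 #118 #104 #125.
#111: waits 0, runs 0→2
#118: waits 2, runs 2→6
#104: waits 6, runs 6→14
#125: waits 14, runs 14→24
Sum = 0+2+6+14 = 22.
FIFO (arrival order): #104 #111 #118 #125.
#104: waits 0, runs 0→8
#111: waits 8, runs 8→10
#118: waits 10, runs 10→14
#125: waits 14, runs 14→24
Sum = 0+8+10+14 = 32.
Difference = 22 − 32 = -10.

-10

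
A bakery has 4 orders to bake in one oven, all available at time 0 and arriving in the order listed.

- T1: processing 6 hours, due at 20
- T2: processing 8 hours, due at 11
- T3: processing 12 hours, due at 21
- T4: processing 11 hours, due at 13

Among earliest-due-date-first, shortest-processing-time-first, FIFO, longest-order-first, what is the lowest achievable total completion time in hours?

82

EDD (increasing due date): T2 T4 T1 T3.
T2: 0→8
T4: 8→19
T1: 19→25
T3: 25→37
Sum = 8+19+25+37 = 89.
SPT (increasing processing time): T1 T2 T4 T3.
T1: 0→6
T2: 6→14
T4: 14→25
T3: 25→37
Sum = 6+14+25+37 = 82.
FIFO (arrival order): T1 T2 T3 T4.
T1: 0→6
T2: 6→14
T3: 14→26
T4: 26→37
Sum = 6+14+26+37 = 83.
LPT (decreasing processing time): T3 T4 T2 T1.
T3: 0→12
T4: 12→23
T2: 23→31
T1: 31→37
Sum = 12+23+31+37 = 103.
EDD 89, SPT 82, FIFO 83, LPT 103 → minimum 82.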